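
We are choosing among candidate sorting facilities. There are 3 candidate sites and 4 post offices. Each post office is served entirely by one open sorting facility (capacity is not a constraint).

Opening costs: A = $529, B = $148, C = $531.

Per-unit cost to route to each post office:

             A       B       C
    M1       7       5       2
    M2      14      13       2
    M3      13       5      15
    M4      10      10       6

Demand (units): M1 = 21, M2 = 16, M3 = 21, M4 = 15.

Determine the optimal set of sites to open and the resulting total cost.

Open B only; minimum total cost 716.

For any fixed open set, each post office goes to its cheapest open site; total = fixed + service.
{B}: M1→B 5·21=105, M2→B 13·16=208, M3→B 5·21=105, M4→B 10·15=150. Service 568; fixed 148; total 716.
{B, C}: service 269 + fixed 679 = 948
{C}: service 479 + fixed 531 = 1010
{A, B, C}: service 269 + fixed 1208 = 1477
No other subset beats 716.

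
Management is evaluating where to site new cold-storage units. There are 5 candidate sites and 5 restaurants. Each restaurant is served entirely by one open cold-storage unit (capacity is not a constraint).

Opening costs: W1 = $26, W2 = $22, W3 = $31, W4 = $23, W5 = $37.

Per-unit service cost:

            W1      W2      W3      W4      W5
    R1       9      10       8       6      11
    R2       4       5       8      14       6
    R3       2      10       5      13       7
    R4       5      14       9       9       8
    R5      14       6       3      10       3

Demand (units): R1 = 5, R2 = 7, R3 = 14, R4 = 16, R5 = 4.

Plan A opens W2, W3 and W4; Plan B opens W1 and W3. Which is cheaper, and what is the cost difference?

Plan A: {W2, W3, W4}: R1→W4 6·5=30, R2→W2 5·7=35, R3→W3 5·14=70, R4→W3 9·16=144, R5→W3 3·4=12. Service 291; fixed 76; total 367.
Plan B: {W1, W3}: R1→W3 8·5=40, R2→W1 4·7=28, R3→W1 2·14=28, R4→W1 5·16=80, R5→W3 3·4=12. Service 188; fixed 57; total 245.
Difference: |367 − 245| = 122.

Plan B is cheaper by 122.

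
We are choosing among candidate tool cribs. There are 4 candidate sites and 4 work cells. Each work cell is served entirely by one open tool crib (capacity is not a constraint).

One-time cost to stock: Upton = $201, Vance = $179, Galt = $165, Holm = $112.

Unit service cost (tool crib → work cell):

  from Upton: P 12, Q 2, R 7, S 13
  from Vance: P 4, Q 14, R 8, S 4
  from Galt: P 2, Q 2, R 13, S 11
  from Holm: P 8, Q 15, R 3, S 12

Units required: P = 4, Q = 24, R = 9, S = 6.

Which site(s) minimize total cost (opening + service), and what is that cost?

Open Galt only; minimum total cost 404.

For any fixed open set, each work cell goes to its cheapest open site; total = fixed + service.
{Galt}: P→Galt 2·4=8, Q→Galt 2·24=48, R→Galt 13·9=117, S→Galt 11·6=66. Service 239; fixed 165; total 404.
{Galt, Holm}: P→Galt 2·4=8, Q→Galt 2·24=48, R→Holm 3·9=27, S→Galt 11·6=66. Service 149; fixed 277; total 426.
{Upton}: P→Upton 12·4=48, Q→Upton 2·24=48, R→Upton 7·9=63, S→Upton 13·6=78. Service 237; fixed 201; total 438.
{Upton, Vance, Galt, Holm}: P→Galt 2·4=8, Q→Upton 2·24=48, R→Holm 3·9=27, S→Vance 4·6=24. Service 107; fixed 657; total 764.
(All 15 nonempty subsets were checked; Galt only is lowest.)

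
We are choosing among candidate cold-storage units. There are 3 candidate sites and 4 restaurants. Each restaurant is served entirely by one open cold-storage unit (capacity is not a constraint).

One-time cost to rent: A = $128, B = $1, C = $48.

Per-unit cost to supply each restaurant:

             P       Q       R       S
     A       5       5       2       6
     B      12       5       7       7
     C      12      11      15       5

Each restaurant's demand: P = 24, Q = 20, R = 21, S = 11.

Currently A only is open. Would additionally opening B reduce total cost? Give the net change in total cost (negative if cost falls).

No — net change +1 (cost rises by 1).

Current service cost with {A}: 328.
Adding B: each restaurant re-picks its cheapest; new service cost 328, saving 0.
Extra fixed cost: 1. Net change = 1 − 0 = 1.
(Totals: 456 → 457.)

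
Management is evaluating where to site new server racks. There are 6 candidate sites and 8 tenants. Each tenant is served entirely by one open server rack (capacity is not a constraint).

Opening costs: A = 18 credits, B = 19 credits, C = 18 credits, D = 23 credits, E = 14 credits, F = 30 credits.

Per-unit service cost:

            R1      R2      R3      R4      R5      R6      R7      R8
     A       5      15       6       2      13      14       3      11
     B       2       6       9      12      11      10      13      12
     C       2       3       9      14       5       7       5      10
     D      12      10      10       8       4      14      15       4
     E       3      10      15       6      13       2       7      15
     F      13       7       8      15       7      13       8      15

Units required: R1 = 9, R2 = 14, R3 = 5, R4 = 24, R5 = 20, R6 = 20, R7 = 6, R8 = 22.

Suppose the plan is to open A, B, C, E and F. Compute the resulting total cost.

Total cost: 615

Each tenant is assigned to its cheapest site among the open ones.
{A, B, C, E, F}: R1→B 2·9=18, R2→C 3·14=42, R3→A 6·5=30, R4→A 2·24=48, R5→C 5·20=100, R6→E 2·20=40, R7→A 3·6=18, R8→C 10·22=220. Service 516; fixed 99; total 615.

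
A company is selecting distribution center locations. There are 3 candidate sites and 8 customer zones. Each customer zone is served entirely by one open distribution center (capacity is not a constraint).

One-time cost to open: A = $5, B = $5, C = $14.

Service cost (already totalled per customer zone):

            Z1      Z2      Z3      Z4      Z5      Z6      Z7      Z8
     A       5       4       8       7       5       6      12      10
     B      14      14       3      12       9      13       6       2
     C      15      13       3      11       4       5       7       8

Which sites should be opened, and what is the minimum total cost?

For any fixed open set, each customer zone goes to its cheapest open site; total = fixed + service.
{A, B}: Z1→A 5, Z2→A 4, Z3→B 3, Z4→A 7, Z5→A 5, Z6→A 6, Z7→B 6, Z8→B 2. Service 38; fixed 10; total 48.
{A, B, C}: service 36 + fixed 24 = 60
{A}: service 57 + fixed 5 = 62
No other subset beats 48.

Open A and B; minimum total cost 48.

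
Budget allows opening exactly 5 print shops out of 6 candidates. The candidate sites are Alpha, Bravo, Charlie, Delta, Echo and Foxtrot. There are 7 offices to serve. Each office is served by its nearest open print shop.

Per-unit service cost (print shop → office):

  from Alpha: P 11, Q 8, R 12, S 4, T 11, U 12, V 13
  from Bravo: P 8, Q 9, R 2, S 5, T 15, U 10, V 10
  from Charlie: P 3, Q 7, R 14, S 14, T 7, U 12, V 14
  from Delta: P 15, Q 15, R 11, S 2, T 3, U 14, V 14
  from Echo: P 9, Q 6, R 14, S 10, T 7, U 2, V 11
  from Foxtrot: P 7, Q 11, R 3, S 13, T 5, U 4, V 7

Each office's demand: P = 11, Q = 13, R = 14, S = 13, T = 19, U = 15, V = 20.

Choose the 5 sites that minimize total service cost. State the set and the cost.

With exactly 5 open, each office uses its cheapest among the chosen.
{Bravo, Charlie, Delta, Echo, Foxtrot}: P→Charlie 3·11=33, Q→Echo 6·13=78, R→Bravo 2·14=28, S→Delta 2·13=26, T→Delta 3·19=57, U→Echo 2·15=30, V→Foxtrot 7·20=140. Service cost 392.
{Alpha, Charlie, Delta, Echo, Foxtrot}: service cost 406
{Alpha, Bravo, Charlie, Delta, Foxtrot}: service cost 435
Among all 6 size-5 choices, {Bravo, Charlie, Delta, Echo, Foxtrot} is lowest.

Choose Bravo, Charlie, Delta, Echo and Foxtrot; total service cost 392.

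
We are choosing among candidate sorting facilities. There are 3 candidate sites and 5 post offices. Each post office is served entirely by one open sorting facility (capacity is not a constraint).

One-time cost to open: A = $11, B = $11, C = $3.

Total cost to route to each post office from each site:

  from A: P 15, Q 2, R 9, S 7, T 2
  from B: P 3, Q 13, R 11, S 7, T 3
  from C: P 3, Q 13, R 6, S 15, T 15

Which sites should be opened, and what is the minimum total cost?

For any fixed open set, each post office goes to its cheapest open site; total = fixed + service.
{A, C}: P→C 3, Q→A 2, R→C 6, S→A 7, T→A 2. Service 20; fixed 14; total 34.
{A, B}: P→B 3, Q→A 2, R→A 9, S→A 7, T→A 2. Service 23; fixed 22; total 45.
{A, B, C}: P→B 3, Q→A 2, R→C 6, S→A 7, T→A 2. Service 20; fixed 25; total 45.
{C}: service 52 + fixed 3 = 55
No other subset beats 34.

Open A and C; minimum total cost 34.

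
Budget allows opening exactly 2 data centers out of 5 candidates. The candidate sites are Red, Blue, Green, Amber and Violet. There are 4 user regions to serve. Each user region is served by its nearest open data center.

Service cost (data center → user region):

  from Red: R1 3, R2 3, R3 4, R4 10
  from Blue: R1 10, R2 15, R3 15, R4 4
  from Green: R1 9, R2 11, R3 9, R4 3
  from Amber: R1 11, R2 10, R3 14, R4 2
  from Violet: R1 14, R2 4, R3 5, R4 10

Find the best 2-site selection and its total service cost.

Choose Red and Amber; total service cost 12.

With exactly 2 open, each user region uses its cheapest among the chosen.
{Red, Amber}: R1→Red 3, R2→Red 3, R3→Red 4, R4→Amber 2. Service cost 12.
{Red, Green}: service cost 13
{Red, Blue}: service cost 14
Among all 10 size-2 choices, {Red, Amber} is lowest.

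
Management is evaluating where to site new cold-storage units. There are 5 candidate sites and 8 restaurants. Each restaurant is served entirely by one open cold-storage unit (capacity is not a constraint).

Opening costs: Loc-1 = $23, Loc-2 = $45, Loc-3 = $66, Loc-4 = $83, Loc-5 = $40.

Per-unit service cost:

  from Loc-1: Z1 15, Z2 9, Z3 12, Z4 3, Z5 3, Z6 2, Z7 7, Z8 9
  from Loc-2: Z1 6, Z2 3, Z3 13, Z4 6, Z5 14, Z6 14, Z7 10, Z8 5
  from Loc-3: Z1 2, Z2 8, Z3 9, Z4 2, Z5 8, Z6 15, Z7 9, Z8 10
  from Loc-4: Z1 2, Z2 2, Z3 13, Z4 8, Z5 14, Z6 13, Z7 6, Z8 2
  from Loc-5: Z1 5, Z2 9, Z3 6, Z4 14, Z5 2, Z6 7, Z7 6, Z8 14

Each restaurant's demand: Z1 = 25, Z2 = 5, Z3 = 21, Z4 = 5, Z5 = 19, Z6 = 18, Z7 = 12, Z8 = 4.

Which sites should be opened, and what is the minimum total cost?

Open Loc-1, Loc-4 and Loc-5; minimum total cost 501.

For any fixed open set, each restaurant goes to its cheapest open site; total = fixed + service.
{Loc-1, Loc-4, Loc-5}: Z1→Loc-4 2·25=50, Z2→Loc-4 2·5=10, Z3→Loc-5 6·21=126, Z4→Loc-1 3·5=15, Z5→Loc-5 2·19=38, Z6→Loc-1 2·18=36, Z7→Loc-4 6·12=72, Z8→Loc-4 2·4=8. Service 355; fixed 146; total 501.
{Loc-1, Loc-3, Loc-5}: Z1→Loc-3 2·25=50, Z2→Loc-3 8·5=40, Z3→Loc-5 6·21=126, Z4→Loc-3 2·5=10, Z5→Loc-5 2·19=38, Z6→Loc-1 2·18=36, Z7→Loc-5 6·12=72, Z8→Loc-1 9·4=36. Service 408; fixed 129; total 537.
{Loc-1, Loc-2, Loc-3, Loc-5}: service 367 + fixed 174 = 541
{Loc-1, Loc-2, Loc-3, Loc-4, Loc-5}: service 350 + fixed 257 = 607
No other subset beats 501.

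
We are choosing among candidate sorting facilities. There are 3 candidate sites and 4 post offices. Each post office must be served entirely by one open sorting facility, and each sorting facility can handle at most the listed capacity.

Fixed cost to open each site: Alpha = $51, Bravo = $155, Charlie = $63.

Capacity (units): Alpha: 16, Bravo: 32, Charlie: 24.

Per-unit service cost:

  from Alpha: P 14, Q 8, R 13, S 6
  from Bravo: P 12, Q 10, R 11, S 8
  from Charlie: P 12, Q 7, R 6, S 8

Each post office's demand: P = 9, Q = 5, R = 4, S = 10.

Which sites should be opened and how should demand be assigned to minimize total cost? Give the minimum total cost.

Open {Alpha, Charlie}: P→Charlie 12·9=108, Q→Charlie 7·5=35, R→Charlie 6·4=24, S→Alpha 6·10=60.
Loads: Alpha carries 10/16, Charlie carries 18/24. Service 227; fixed 114; total 341.
Next best feasible plan costs 346.

Minimum total cost: 341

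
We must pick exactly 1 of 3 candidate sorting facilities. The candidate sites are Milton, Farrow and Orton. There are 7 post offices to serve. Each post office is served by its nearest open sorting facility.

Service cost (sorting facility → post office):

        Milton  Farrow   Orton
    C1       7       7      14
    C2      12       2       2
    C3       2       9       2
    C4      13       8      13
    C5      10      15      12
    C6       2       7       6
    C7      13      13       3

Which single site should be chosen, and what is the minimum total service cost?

With exactly 1 open, each post office uses its cheapest among the chosen.
{Orton}: C1→Orton 14, C2→Orton 2, C3→Orton 2, C4→Orton 13, C5→Orton 12, C6→Orton 6, C7→Orton 3. Service cost 52.
{Milton}: service cost 59
{Farrow}: service cost 61
Among all 3 size-1 choices, {Orton} is lowest.

Choose Orton only; total service cost 52.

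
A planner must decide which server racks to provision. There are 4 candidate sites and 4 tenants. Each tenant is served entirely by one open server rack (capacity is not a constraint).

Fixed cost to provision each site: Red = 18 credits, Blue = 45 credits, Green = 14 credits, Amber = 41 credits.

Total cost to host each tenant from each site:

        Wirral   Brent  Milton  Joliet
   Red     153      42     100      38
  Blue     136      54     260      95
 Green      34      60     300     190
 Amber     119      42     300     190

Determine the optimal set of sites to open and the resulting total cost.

Open Red and Green; minimum total cost 246.

For any fixed open set, each tenant goes to its cheapest open site; total = fixed + service.
{Red, Green}: Wirral→Green 34, Brent→Red 42, Milton→Red 100, Joliet→Red 38. Service 214; fixed 32; total 246.
{Red, Green, Amber}: Wirral→Green 34, Brent→Red 42, Milton→Red 100, Joliet→Red 38. Service 214; fixed 73; total 287.
{Red, Blue, Green}: service 214 + fixed 77 = 291
{Red, Blue, Green, Amber}: service 214 + fixed 118 = 332
(All 15 nonempty subsets were checked; Red and Green is lowest.)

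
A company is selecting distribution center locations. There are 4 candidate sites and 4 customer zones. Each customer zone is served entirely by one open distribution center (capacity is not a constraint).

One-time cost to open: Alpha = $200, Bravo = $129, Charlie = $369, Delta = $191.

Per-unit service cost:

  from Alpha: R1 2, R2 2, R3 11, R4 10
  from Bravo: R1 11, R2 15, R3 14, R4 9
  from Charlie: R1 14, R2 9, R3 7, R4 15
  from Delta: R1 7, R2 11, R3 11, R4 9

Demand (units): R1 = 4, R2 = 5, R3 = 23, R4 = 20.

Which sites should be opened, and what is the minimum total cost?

Open Alpha only; minimum total cost 671.

For any fixed open set, each customer zone goes to its cheapest open site; total = fixed + service.
{Alpha}: R1→Alpha 2·4=8, R2→Alpha 2·5=10, R3→Alpha 11·23=253, R4→Alpha 10·20=200. Service 471; fixed 200; total 671.
{Delta}: service 516 + fixed 191 = 707
{Bravo}: R1→Bravo 11·4=44, R2→Bravo 15·5=75, R3→Bravo 14·23=322, R4→Bravo 9·20=180. Service 621; fixed 129; total 750.
{Alpha, Bravo, Charlie, Delta}: service 359 + fixed 889 = 1248
No other subset beats 671.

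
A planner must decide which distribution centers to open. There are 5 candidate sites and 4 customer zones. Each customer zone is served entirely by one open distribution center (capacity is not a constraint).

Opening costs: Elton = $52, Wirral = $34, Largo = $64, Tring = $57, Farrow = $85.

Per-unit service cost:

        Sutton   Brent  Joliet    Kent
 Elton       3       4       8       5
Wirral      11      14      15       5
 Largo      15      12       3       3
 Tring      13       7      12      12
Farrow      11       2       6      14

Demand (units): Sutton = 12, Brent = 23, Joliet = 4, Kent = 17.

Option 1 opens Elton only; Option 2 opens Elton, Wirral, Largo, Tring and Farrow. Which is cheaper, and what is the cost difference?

Option 1: {Elton}: Sutton→Elton 3·12=36, Brent→Elton 4·23=92, Joliet→Elton 8·4=32, Kent→Elton 5·17=85. Service 245; fixed 52; total 297.
Option 2: {Elton, Wirral, Largo, Tring, Farrow}: Sutton→Elton 3·12=36, Brent→Farrow 2·23=46, Joliet→Largo 3·4=12, Kent→Largo 3·17=51. Service 145; fixed 292; total 437.
Difference: |297 − 437| = 140.

Option 1 is cheaper by 140.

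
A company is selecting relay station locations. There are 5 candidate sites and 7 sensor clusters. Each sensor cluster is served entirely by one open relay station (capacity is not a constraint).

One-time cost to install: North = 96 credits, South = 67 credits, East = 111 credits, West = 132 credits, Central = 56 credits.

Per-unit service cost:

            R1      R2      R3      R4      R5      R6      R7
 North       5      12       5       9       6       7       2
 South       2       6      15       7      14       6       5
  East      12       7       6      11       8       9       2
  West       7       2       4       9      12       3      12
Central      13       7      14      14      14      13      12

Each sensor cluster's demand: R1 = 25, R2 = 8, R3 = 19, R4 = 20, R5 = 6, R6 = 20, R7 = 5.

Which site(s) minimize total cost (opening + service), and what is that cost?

Open South and West; minimum total cost 638.

For any fixed open set, each sensor cluster goes to its cheapest open site; total = fixed + service.
{South, West}: R1→South 2·25=50, R2→West 2·8=16, R3→West 4·19=76, R4→South 7·20=140, R5→West 12·6=72, R6→West 3·20=60, R7→South 5·5=25. Service 439; fixed 199; total 638.
{North, South}: R1→South 2·25=50, R2→South 6·8=48, R3→North 5·19=95, R4→South 7·20=140, R5→North 6·6=36, R6→South 6·20=120, R7→North 2·5=10. Service 499; fixed 163; total 662.
{North, South, West}: R1→South 2·25=50, R2→West 2·8=16, R3→West 4·19=76, R4→South 7·20=140, R5→North 6·6=36, R6→West 3·20=60, R7→North 2·5=10. Service 388; fixed 295; total 683.
{North, South, East, West, Central}: R1→South 2·25=50, R2→West 2·8=16, R3→West 4·19=76, R4→South 7·20=140, R5→North 6·6=36, R6→West 3·20=60, R7→North 2·5=10. Service 388; fixed 462; total 850.
No other subset beats 638.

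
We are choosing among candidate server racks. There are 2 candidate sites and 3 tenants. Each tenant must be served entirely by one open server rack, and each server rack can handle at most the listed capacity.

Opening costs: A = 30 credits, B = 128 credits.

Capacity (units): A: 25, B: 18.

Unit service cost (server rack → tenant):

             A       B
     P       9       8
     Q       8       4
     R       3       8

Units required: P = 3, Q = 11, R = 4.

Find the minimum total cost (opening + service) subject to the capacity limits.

Minimum total cost: 157

Open {A}: P→A 9·3=27, Q→A 8·11=88, R→A 3·4=12.
Loads: A carries 18/25. Service 127; fixed 30; total 157.
Next best feasible plan costs 228.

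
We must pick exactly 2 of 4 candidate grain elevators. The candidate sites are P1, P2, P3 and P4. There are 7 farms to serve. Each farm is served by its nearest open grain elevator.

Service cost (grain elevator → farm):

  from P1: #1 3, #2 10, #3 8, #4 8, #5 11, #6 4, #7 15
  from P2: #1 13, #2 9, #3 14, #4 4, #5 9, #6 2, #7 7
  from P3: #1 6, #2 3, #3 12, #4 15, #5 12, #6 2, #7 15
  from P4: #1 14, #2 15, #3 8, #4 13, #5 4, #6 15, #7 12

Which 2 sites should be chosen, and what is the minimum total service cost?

With exactly 2 open, each farm uses its cheapest among the chosen.
{P1, P2}: #1→P1 3, #2→P2 9, #3→P1 8, #4→P2 4, #5→P2 9, #6→P2 2, #7→P2 7. Service cost 42.
{P2, P3}: service cost 43
{P2, P4}: service cost 47
Among all 6 size-2 choices, {P1, P2} is lowest.

Choose P1 and P2; total service cost 42.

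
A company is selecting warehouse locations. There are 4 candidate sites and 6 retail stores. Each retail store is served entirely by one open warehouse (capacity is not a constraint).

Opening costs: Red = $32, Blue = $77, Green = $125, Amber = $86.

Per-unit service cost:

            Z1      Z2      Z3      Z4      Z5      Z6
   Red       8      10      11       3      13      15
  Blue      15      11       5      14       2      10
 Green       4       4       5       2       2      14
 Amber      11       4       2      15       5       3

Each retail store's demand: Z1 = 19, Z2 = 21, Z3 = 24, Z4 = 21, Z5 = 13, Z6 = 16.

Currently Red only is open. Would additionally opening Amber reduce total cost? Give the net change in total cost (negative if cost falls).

Yes — net change −552 (cost falls by 552).

Current service cost with {Red}: 1098.
Adding Amber: each retail store re-picks its cheapest; new service cost 460, saving 638.
Extra fixed cost: 86. Net change = 86 − 638 = -552.
(Totals: 1130 → 578.)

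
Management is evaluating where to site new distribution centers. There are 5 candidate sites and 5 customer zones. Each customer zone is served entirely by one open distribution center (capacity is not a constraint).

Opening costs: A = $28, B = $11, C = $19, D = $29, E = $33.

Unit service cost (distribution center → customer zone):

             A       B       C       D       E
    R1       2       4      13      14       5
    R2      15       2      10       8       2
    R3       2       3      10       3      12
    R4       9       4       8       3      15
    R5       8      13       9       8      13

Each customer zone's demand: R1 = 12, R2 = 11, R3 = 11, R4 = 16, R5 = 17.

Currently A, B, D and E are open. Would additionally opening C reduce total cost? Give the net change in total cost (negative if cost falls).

No — net change +19 (cost rises by 19).

Current service cost with {A, B, D, E}: 252.
Adding C: each customer zone re-picks its cheapest; new service cost 252, saving 0.
Extra fixed cost: 19. Net change = 19 − 0 = 19.
(Totals: 353 → 372.)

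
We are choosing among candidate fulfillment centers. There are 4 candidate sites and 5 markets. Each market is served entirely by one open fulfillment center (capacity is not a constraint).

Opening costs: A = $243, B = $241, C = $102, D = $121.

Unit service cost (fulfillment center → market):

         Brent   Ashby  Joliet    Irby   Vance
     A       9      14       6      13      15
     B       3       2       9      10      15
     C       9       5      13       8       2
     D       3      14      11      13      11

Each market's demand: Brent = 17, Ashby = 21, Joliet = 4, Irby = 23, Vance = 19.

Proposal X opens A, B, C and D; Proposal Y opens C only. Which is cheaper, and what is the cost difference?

Proposal Y is cheaper by 412.

Proposal X: {A, B, C, D}: Brent→B 3·17=51, Ashby→B 2·21=42, Joliet→A 6·4=24, Irby→C 8·23=184, Vance→C 2·19=38. Service 339; fixed 707; total 1046.
Proposal Y: {C}: Brent→C 9·17=153, Ashby→C 5·21=105, Joliet→C 13·4=52, Irby→C 8·23=184, Vance→C 2·19=38. Service 532; fixed 102; total 634.
Difference: |1046 − 634| = 412.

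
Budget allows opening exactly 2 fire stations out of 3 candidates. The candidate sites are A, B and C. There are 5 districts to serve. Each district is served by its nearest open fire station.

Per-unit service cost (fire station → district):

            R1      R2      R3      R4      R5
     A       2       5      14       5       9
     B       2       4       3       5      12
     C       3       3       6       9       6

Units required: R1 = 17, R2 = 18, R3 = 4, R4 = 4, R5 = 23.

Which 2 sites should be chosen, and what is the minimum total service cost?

With exactly 2 open, each district uses its cheapest among the chosen.
{B, C}: R1→B 2·17=34, R2→C 3·18=54, R3→B 3·4=12, R4→B 5·4=20, R5→C 6·23=138. Service cost 258.
{A, C}: service cost 270
{A, B}: service cost 345
Among all 3 size-2 choices, {B, C} is lowest.

Choose B and C; total service cost 258.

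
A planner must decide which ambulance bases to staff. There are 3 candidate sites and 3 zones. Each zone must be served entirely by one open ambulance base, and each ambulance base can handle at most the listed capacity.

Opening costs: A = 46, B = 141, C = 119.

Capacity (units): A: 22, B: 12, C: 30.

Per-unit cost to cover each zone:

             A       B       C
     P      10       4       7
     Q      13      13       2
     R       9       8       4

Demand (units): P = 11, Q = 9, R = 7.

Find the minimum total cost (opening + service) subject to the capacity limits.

Minimum total cost: 242

Open {C}: P→C 7·11=77, Q→C 2·9=18, R→C 4·7=28.
Loads: C carries 27/30. Service 123; fixed 119; total 242.
Next best feasible plan costs 288.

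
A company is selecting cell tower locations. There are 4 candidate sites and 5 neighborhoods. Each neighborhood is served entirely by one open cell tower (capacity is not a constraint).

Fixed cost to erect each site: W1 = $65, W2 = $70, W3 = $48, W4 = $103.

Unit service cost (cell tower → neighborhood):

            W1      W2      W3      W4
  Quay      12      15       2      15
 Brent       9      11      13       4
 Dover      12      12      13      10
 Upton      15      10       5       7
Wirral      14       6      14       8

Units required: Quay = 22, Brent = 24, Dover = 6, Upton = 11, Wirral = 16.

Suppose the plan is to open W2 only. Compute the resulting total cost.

Each neighborhood is assigned to its cheapest site among the open ones.
{W2}: Quay→W2 15·22=330, Brent→W2 11·24=264, Dover→W2 12·6=72, Upton→W2 10·11=110, Wirral→W2 6·16=96. Service 872; fixed 70; total 942.

Total cost: 942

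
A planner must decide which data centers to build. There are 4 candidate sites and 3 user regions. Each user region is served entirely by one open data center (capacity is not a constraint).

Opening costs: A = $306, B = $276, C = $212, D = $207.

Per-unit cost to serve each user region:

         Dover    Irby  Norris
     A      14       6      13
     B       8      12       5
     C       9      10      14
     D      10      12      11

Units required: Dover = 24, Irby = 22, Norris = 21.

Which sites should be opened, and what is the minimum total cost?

For any fixed open set, each user region goes to its cheapest open site; total = fixed + service.
{B}: Dover→B 8·24=192, Irby→B 12·22=264, Norris→B 5·21=105. Service 561; fixed 276; total 837.
{C}: Dover→C 9·24=216, Irby→C 10·22=220, Norris→C 14·21=294. Service 730; fixed 212; total 942.
{D}: service 735 + fixed 207 = 942
{A, B, C, D}: Dover→B 8·24=192, Irby→A 6·22=132, Norris→B 5·21=105. Service 429; fixed 1001; total 1430.
(All 15 nonempty subsets were checked; B only is lowest.)

Open B only; minimum total cost 837.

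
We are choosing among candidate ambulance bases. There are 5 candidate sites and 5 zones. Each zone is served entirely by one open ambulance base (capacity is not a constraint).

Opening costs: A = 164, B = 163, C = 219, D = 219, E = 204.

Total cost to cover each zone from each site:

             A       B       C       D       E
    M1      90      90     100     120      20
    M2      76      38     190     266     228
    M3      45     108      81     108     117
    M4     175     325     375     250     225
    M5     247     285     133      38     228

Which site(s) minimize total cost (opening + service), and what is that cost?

For any fixed open set, each zone goes to its cheapest open site; total = fixed + service.
{A}: M1→A 90, M2→A 76, M3→A 45, M4→A 175, M5→A 247. Service 633; fixed 164; total 797.
{A, D}: M1→A 90, M2→A 76, M3→A 45, M4→A 175, M5→D 38. Service 424; fixed 383; total 807.
{A, C}: M1→A 90, M2→A 76, M3→A 45, M4→A 175, M5→C 133. Service 519; fixed 383; total 902.
{A, B, C, D, E}: M1→E 20, M2→B 38, M3→A 45, M4→A 175, M5→D 38. Service 316; fixed 969; total 1285.
No other subset beats 797.

Open A only; minimum total cost 797.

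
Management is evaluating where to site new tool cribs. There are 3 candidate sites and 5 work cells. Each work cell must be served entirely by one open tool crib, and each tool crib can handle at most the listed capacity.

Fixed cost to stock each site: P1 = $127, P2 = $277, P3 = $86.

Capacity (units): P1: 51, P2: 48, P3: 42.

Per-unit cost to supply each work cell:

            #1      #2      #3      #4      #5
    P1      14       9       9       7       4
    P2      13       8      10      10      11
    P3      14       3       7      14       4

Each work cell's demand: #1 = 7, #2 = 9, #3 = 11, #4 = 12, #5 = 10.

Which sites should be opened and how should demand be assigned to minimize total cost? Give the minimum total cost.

Open {P1}: #1→P1 14·7=98, #2→P1 9·9=81, #3→P1 9·11=99, #4→P1 7·12=84, #5→P1 4·10=40.
Loads: P1 carries 49/51. Service 402; fixed 127; total 529.
Next best feasible plan costs 539.

Minimum total cost: 529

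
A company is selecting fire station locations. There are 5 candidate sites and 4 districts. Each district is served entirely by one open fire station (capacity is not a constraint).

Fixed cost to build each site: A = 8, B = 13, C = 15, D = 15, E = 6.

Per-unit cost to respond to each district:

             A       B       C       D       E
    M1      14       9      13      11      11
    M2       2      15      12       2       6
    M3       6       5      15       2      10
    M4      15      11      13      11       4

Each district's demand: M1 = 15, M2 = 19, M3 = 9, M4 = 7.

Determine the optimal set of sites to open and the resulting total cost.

For any fixed open set, each district goes to its cheapest open site; total = fixed + service.
{B, D, E}: M1→B 9·15=135, M2→D 2·19=38, M3→D 2·9=18, M4→E 4·7=28. Service 219; fixed 34; total 253.
{A, B, D, E}: service 219 + fixed 42 = 261
{B, C, D, E}: M1→B 9·15=135, M2→D 2·19=38, M3→D 2·9=18, M4→E 4·7=28. Service 219; fixed 49; total 268.
{A, B, C, D, E}: service 219 + fixed 57 = 276
No other subset beats 253.

Open B, D and E; minimum total cost 253.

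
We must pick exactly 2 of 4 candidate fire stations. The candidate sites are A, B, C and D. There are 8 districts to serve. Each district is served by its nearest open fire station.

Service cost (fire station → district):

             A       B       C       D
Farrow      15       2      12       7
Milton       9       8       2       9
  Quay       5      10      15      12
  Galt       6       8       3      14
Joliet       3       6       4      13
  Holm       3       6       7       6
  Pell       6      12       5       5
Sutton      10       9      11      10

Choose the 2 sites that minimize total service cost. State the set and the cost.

Choose B and C; total service cost 41.

With exactly 2 open, each district uses its cheapest among the chosen.
{B, C}: Farrow→B 2, Milton→C 2, Quay→B 10, Galt→C 3, Joliet→C 4, Holm→B 6, Pell→C 5, Sutton→B 9. Service cost 41.
{A, B}: service cost 42
{A, C}: service cost 43
Among all 6 size-2 choices, {B, C} is lowest.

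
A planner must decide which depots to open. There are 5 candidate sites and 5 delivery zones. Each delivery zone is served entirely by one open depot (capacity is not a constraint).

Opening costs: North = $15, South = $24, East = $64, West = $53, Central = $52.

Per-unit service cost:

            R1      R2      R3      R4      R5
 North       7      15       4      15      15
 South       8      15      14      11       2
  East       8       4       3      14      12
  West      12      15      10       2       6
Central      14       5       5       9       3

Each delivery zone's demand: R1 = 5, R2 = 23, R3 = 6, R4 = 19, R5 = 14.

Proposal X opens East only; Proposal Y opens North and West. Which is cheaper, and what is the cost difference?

Proposal Y is cheaper by 54.

Proposal X: {East}: R1→East 8·5=40, R2→East 4·23=92, R3→East 3·6=18, R4→East 14·19=266, R5→East 12·14=168. Service 584; fixed 64; total 648.
Proposal Y: {North, West}: R1→North 7·5=35, R2→North 15·23=345, R3→North 4·6=24, R4→West 2·19=38, R5→West 6·14=84. Service 526; fixed 68; total 594.
Difference: |648 − 594| = 54.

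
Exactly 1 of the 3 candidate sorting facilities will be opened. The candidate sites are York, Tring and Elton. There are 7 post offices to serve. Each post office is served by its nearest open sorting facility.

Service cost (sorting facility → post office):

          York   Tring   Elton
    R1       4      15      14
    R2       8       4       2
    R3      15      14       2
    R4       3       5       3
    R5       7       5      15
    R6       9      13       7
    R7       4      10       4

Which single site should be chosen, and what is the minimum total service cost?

Choose Elton only; total service cost 47.

With exactly 1 open, each post office uses its cheapest among the chosen.
{Elton}: R1→Elton 14, R2→Elton 2, R3→Elton 2, R4→Elton 3, R5→Elton 15, R6→Elton 7, R7→Elton 4. Service cost 47.
{York}: service cost 50
{Tring}: service cost 66
Among all 3 size-1 choices, {Elton} is lowest.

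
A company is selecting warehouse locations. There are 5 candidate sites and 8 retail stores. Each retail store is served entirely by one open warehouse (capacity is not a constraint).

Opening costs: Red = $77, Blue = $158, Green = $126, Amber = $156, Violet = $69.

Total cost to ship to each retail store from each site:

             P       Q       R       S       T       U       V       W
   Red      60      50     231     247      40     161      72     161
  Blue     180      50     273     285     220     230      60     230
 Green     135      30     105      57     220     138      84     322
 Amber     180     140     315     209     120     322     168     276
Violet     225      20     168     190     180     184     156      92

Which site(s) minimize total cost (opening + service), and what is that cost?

Open Red, Green and Violet; minimum total cost 856.

For any fixed open set, each retail store goes to its cheapest open site; total = fixed + service.
{Red, Green, Violet}: P→Red 60, Q→Violet 20, R→Green 105, S→Green 57, T→Red 40, U→Green 138, V→Red 72, W→Violet 92. Service 584; fixed 272; total 856.
{Red, Green}: P→Red 60, Q→Green 30, R→Green 105, S→Green 57, T→Red 40, U→Green 138, V→Red 72, W→Red 161. Service 663; fixed 203; total 866.
{Red, Violet}: service 803 + fixed 146 = 949
{Red, Blue, Green, Amber, Violet}: P→Red 60, Q→Violet 20, R→Green 105, S→Green 57, T→Red 40, U→Green 138, V→Blue 60, W→Violet 92. Service 572; fixed 586; total 1158.
No other subset beats 856.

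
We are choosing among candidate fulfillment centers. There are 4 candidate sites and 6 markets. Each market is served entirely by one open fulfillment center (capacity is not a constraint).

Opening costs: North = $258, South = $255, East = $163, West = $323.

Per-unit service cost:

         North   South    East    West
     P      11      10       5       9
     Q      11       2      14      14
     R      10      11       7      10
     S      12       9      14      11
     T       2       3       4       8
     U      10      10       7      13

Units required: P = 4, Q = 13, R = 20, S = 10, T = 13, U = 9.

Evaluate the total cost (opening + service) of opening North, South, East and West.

Total cost: 1364

Each market is assigned to its cheapest site among the open ones.
{North, South, East, West}: P→East 5·4=20, Q→South 2·13=26, R→East 7·20=140, S→South 9·10=90, T→North 2·13=26, U→East 7·9=63. Service 365; fixed 999; total 1364.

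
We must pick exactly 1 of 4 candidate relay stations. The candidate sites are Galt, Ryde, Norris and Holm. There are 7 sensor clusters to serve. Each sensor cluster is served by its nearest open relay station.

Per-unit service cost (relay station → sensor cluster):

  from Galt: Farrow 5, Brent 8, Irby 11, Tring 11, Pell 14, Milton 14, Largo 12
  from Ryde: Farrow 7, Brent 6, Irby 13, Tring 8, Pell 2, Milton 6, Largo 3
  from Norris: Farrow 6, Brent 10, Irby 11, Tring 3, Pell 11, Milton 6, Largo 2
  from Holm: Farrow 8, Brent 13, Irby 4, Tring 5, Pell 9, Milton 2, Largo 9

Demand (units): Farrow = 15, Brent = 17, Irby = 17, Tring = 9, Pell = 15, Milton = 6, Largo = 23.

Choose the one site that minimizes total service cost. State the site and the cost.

Choose Ryde only; total service cost 635.

With exactly 1 open, each sensor cluster uses its cheapest among the chosen.
{Ryde}: Farrow→Ryde 7·15=105, Brent→Ryde 6·17=102, Irby→Ryde 13·17=221, Tring→Ryde 8·9=72, Pell→Ryde 2·15=30, Milton→Ryde 6·6=36, Largo→Ryde 3·23=69. Service cost 635.
{Norris}: service cost 721
{Holm}: service cost 808
Among all 4 size-1 choices, {Ryde} is lowest.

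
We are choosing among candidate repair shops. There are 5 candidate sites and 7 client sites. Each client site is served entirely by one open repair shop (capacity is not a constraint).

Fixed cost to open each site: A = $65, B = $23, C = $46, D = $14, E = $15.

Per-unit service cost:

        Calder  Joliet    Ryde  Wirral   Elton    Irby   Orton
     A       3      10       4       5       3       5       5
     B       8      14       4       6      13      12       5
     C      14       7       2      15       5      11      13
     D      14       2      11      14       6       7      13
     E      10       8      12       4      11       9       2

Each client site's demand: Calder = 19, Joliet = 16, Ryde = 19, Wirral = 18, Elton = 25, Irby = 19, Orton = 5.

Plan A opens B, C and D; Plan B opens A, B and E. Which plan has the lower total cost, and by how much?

Plan B is cheaper by 80.

Plan A: {B, C, D}: Calder→B 8·19=152, Joliet→D 2·16=32, Ryde→C 2·19=38, Wirral→B 6·18=108, Elton→C 5·25=125, Irby→D 7·19=133, Orton→B 5·5=25. Service 613; fixed 83; total 696.
Plan B: {A, B, E}: Calder→A 3·19=57, Joliet→E 8·16=128, Ryde→A 4·19=76, Wirral→E 4·18=72, Elton→A 3·25=75, Irby→A 5·19=95, Orton→E 2·5=10. Service 513; fixed 103; total 616.
Difference: |696 − 616| = 80.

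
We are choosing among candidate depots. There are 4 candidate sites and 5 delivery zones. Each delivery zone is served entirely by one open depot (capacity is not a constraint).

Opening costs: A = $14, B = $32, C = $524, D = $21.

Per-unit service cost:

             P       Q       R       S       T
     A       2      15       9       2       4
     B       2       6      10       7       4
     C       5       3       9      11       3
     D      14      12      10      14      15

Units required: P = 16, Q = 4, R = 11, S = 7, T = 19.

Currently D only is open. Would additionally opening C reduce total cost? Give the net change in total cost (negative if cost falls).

Current service cost with {D}: 765.
Adding C: each delivery zone re-picks its cheapest; new service cost 325, saving 440.
Extra fixed cost: 524. Net change = 524 − 440 = 84.
(Totals: 786 → 870.)

No — net change +84 (cost rises by 84).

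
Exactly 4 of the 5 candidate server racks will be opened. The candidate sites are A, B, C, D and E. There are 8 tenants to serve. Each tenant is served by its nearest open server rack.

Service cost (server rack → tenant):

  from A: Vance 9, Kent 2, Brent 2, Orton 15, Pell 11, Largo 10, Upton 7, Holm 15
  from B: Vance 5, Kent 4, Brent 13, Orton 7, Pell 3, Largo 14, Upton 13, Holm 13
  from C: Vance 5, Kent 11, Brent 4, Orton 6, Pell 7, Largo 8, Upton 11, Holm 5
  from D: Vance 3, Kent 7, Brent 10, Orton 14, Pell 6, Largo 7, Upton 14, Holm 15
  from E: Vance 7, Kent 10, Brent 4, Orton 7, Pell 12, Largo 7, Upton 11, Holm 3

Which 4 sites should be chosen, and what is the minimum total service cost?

Choose A, B, D and E; total service cost 34.

With exactly 4 open, each tenant uses its cheapest among the chosen.
{A, B, D, E}: Vance→D 3, Kent→A 2, Brent→A 2, Orton→B 7, Pell→B 3, Largo→D 7, Upton→A 7, Holm→E 3. Service cost 34.
{A, B, C, D}: service cost 35
{A, B, C, E}: service cost 35
Among all 5 size-4 choices, {A, B, D, E} is lowest.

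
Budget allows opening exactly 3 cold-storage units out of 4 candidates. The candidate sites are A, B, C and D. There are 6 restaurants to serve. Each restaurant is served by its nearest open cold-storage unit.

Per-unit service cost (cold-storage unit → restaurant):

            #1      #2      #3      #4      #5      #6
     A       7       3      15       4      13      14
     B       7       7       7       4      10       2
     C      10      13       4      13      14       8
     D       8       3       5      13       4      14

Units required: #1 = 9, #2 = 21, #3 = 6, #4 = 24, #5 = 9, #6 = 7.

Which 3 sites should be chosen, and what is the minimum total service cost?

With exactly 3 open, each restaurant uses its cheapest among the chosen.
{B, C, D}: #1→B 7·9=63, #2→D 3·21=63, #3→C 4·6=24, #4→B 4·24=96, #5→D 4·9=36, #6→B 2·7=14. Service cost 296.
{A, B, D}: service cost 302
{A, C, D}: service cost 338
Among all 4 size-3 choices, {B, C, D} is lowest.

Choose B, C and D; total service cost 296.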